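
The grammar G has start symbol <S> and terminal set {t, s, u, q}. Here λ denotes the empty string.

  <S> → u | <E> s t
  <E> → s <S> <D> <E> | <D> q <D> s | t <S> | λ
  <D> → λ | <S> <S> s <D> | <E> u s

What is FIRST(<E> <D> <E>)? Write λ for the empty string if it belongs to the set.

FIRST(<S>): from <S>→u we get {u}; from <S>→<E> s t we get {q, s, t, u}. So FIRST(<S>) = {q, s, t, u}.
FIRST(<E>): from <E>→s <S> <D> <E> we get {s}; from <E>→<D> q <D> s we get {q, s, t, u}; from <E>→t <S> we get {t}; from <E>→λ we get {λ}. So FIRST(<E>) = {λ, q, s, t, u}.
FIRST(<D>): from <D>→λ we get {λ}; from <D>→<S> <S> s <D> we get {q, s, t, u}; from <D>→<E> u s we get {q, s, t, u}. So FIRST(<D>) = {λ, q, s, t, u}.
FIRST(<E> <D> <E>): take FIRST of each symbol in turn, carrying on past any symbol whose FIRST contains λ; result {λ, q, s, t, u}.

{λ, q, s, t, u}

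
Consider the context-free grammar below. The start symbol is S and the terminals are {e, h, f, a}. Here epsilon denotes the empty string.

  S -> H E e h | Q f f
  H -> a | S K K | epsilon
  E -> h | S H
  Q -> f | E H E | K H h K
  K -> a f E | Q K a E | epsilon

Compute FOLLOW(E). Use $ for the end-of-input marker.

{a, e, f, h}

FIRST(S) = {a, f, h}  (via H E e h, Q f f)
FIRST(H) = {epsilon, a, f, h}  (via S K K)
FIRST(E) = {a, f, h}  (via S H)
FIRST(Q) = {a, f, h}  (via E H E, K H h K)
FIRST(K) = {epsilon, a, f, h}  (via Q K a E)
FOLLOW(S) includes $ since S is the start symbol.
FOLLOW(Q): in S->Q f f, Q is followed by f f with FIRST {f}; in K->Q K a E, Q is followed by K a E with FIRST {a, f, h}. Thus FOLLOW(Q) = {a, f, h}.
FOLLOW(S): in H->S K K, S is followed by K K with FIRST {epsilon, a, f, h}; in H->S K K, the suffix after S is nullable, so FOLLOW(S) ⊇ FOLLOW(H) = {a, e, f, h}; in E->S H, S is followed by H with FIRST {epsilon, a, f, h}; in E->S H, the suffix after S is nullable, so FOLLOW(S) ⊇ FOLLOW(E) = {a, e, f, h}. Thus FOLLOW(S) = {$, a, e, f, h}.
FOLLOW(H): in S->H E e h, H is followed by E e h with FIRST {a, f, h}; in E->S H, the suffix after H is empty, so FOLLOW(H) ⊇ FOLLOW(E) = {a, e, f, h}; in Q->E H E, H is followed by E with FIRST {a, f, h}; in Q->K H h K, H is followed by h K with FIRST {h}. Thus FOLLOW(H) = {a, e, f, h}.
FOLLOW(K): in H->S K K (occurrence 1), K is followed by K with FIRST {epsilon, a, f, h}; in H->S K K (occurrence 1), the suffix after K is nullable, so FOLLOW(K) ⊇ FOLLOW(H) = {a, e, f, h}; in H->S K K (occurrence 2), the suffix after K is empty, so FOLLOW(K) ⊇ FOLLOW(H) = {a, e, f, h}; in Q->K H h K (occurrence 1), K is followed by H h K with FIRST {a, f, h}; in Q->K H h K (occurrence 2), the suffix after K is empty, so FOLLOW(K) ⊇ FOLLOW(Q) = {a, f, h}; in K->Q K a E, K is followed by a E with FIRST {a}. Thus FOLLOW(K) = {a, e, f, h}.
FOLLOW(E): in S->H E e h, E is followed by e h with FIRST {e}; in Q->E H E (occurrence 1), E is followed by H E with FIRST {a, f, h}; in Q->E H E (occurrence 2), the suffix after E is empty, so FOLLOW(E) ⊇ FOLLOW(Q) = {a, f, h}; in K->a f E, the suffix after E is empty, so FOLLOW(E) ⊇ FOLLOW(K) = {a, e, f, h}; in K->Q K a E, the suffix after E is empty, so FOLLOW(E) ⊇ FOLLOW(K) = {a, e, f, h}. Thus FOLLOW(E) = {a, e, f, h}.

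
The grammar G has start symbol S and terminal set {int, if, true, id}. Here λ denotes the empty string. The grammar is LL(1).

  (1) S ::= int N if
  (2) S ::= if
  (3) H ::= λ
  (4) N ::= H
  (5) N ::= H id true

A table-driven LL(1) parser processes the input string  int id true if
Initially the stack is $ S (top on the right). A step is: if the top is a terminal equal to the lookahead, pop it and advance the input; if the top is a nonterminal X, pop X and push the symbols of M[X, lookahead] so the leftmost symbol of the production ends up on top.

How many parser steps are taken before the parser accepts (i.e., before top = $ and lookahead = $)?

7

step 1: stack=$ S  input=int id true if $  — expand S ::= int N if
step 2: stack=$ if N int  input=int id true if $  — match int
step 3: stack=$ if N  input=id true if $  — expand N ::= H id true
step 4: stack=$ if true id H  input=id true if $  — expand H ::= λ
step 5: stack=$ if true id  input=id true if $  — match id
step 6: stack=$ if true  input=true if $  — match true
step 7: stack=$ if  input=if $  — match if
Accept reached after 7 steps.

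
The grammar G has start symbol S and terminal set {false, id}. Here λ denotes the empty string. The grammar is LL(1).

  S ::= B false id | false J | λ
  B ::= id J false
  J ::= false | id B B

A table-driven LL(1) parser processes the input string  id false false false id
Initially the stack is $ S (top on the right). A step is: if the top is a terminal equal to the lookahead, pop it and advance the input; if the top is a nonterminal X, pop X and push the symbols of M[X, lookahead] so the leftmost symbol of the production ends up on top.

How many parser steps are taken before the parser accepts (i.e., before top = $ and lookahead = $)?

8

     Stack                   Input                      Action
  1  $ S                     id false false false id $  expand S ::= B false id
  2  $ id false B            id false false false id $  expand B ::= id J false
  3  $ id false false J id   id false false false id $  match id
  4  $ id false false J      false false false id $     expand J ::= false
  5  $ id false false false  false false false id $     match false
  6  $ id false false        false false id $           match false
  7  $ id false              false id $                 match false
  8  $ id                    id $                       match id
Accept reached after 8 steps.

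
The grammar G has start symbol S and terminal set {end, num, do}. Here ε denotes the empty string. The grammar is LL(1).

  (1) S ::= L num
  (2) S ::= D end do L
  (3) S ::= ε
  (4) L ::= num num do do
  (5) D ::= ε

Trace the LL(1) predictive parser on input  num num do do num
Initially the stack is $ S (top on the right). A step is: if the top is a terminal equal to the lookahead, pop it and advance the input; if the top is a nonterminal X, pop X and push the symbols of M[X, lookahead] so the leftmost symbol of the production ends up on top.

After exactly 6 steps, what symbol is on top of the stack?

num

     Stack                Input                Action
  1  $ S                  num num do do num $  expand S ::= L num
  2  $ num L              num num do do num $  expand L ::= num num do do
  3  $ num do do num num  num num do do num $  match num
  4  $ num do do num      num do do num $      match num
  5  $ num do do          do do num $          match do
  6  $ num do             do num $             match do
Stack after step 6: $ num (top = num).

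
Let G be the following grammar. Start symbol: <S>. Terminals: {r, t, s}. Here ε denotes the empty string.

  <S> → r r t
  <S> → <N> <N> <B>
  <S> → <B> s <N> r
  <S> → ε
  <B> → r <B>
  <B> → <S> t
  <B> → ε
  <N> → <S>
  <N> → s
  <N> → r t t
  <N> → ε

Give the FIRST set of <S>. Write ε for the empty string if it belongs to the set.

{ε, r, s, t}

FIRST(<S>) = {ε, r, s, t}  (via <N> <N> <B>, <B> s <N> r)
FIRST(<B>) = {ε, r, s, t}  (via <S> t)
FIRST(<N>) = {ε, r, s, t}  (via <S>)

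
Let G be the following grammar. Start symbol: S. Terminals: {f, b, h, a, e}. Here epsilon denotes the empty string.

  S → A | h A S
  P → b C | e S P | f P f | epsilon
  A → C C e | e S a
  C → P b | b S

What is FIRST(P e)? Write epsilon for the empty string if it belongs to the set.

{b, e, f}

FIRST(P): from P→b C we get {b}; from P→e S P we get {e}; from P→f P f we get {f}; from P→epsilon we get {epsilon}. So FIRST(P) = {epsilon, b, e, f}.
FIRST(C): from C→P b we get {b, e, f}; from C→b S we get {b}. So FIRST(C) = {b, e, f}.
FIRST(A): from A→C C e we get {b, e, f}; from A→e S a we get {e}. So FIRST(A) = {b, e, f}.
FIRST(S): from S→A we get {b, e, f}; from S→h A S we get {h}. So FIRST(S) = {b, e, f, h}.
FIRST(P e): take FIRST of each symbol in turn, carrying on past any symbol whose FIRST contains epsilon; result {b, e, f}.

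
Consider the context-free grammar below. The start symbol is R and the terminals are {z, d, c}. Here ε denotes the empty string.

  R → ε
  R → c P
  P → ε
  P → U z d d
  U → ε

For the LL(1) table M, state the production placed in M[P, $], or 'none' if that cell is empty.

FIRST(R): from R→ε we get {ε}; from R→c P we get {c}. So FIRST(R) = {ε, c}.
FIRST(U): from U→ε we get {ε}. So FIRST(U) = {ε}.
FIRST(P): from P→ε we get {ε}; from P→U z d d we get {z}. So FIRST(P) = {ε, z}.
FOLLOW(R) includes $ since R is the start symbol.
FOLLOW(R): R appears on no right-hand side. Thus FOLLOW(R) = {$}.
FOLLOW(P): in R→c P, the suffix after P is empty, so FOLLOW(P) ⊇ FOLLOW(R) = {$}. Thus FOLLOW(P) = {$}.
For P → ε: FIRST(ε) = {ε}, so it goes in M[P, t] for t ∈ {}; since ε ∈ FIRST, also for every t ∈ FOLLOW(P) = {$}.
For P → U z d d: FIRST(U z d d) = {z}, so it goes in M[P, t] for t ∈ {z}.

P → ε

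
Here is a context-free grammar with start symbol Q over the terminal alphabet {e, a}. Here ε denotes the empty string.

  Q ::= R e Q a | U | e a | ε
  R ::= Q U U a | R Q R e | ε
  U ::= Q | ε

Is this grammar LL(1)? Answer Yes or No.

No

FIRST(Q) = {ε, a, e}
FIRST(R) = {ε, a, e}
FIRST(U) = {ε, a, e}
FOLLOW(Q) = {$, a, e}
FOLLOW(R) = {a, e}
FOLLOW(U) = {$, a, e}
Cell M[Q, $] receives both Q ::= U and Q ::= ε — the grammar is not LL(1).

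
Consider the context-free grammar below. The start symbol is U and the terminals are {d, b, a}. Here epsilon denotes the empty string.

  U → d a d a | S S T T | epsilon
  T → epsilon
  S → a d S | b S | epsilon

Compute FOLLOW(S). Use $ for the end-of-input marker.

FIRST(T): from T→epsilon we get {epsilon}. So FIRST(T) = {epsilon}.
FIRST(S): from S→a d S we get {a}; from S→b S we get {b}; from S→epsilon we get {epsilon}. So FIRST(S) = {epsilon, a, b}.
FIRST(U): from U→d a d a we get {d}; from U→S S T T we get {epsilon, a, b}; from U→epsilon we get {epsilon}. So FIRST(U) = {epsilon, a, b, d}.
FOLLOW(U) includes $ since U is the start symbol.
FOLLOW(U): U appears on no right-hand side. Thus FOLLOW(U) = {$}.
FOLLOW(T): in U→S S T T (occurrence 1), T is followed by T with FIRST {epsilon}; in U→S S T T (occurrence 1), the suffix after T is nullable, so FOLLOW(T) ⊇ FOLLOW(U) = {$}; in U→S S T T (occurrence 2), the suffix after T is empty, so FOLLOW(T) ⊇ FOLLOW(U) = {$}. Thus FOLLOW(T) = {$}.
FOLLOW(S): in U→S S T T (occurrence 1), S is followed by S T T with FIRST {epsilon, a, b}; in U→S S T T (occurrence 1), the suffix after S is nullable, so FOLLOW(S) ⊇ FOLLOW(U) = {$}; in U→S S T T (occurrence 2), S is followed by T T with FIRST {epsilon}; in U→S S T T (occurrence 2), the suffix after S is nullable, so FOLLOW(S) ⊇ FOLLOW(U) = {$}; in S→a d S, the suffix after S is empty (adds nothing new); in S→b S, the suffix after S is empty (adds nothing new). Thus FOLLOW(S) = {$, a, b}.

{$, a, b}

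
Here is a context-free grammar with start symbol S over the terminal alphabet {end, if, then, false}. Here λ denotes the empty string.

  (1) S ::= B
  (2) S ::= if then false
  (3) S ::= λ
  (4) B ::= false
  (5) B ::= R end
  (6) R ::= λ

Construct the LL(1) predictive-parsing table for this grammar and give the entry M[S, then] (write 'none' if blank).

none

FIRST(R) = {λ}
FIRST(B) = {end, false}  (via R end)
FIRST(S) = {λ, end, false, if}  (via B)
FOLLOW(S) includes $ since S is the start symbol.
FOLLOW(S): S appears on no right-hand side. Thus FOLLOW(S) = {$}.
For S ::= B: FIRST(B) = {end, false}, so it goes in M[S, t] for t ∈ {end, false}.
For S ::= if then false: FIRST(if then false) = {if}, so it goes in M[S, t] for t ∈ {if}.
For S ::= λ: FIRST(λ) = {λ}, so it goes in M[S, t] for t ∈ {}; since λ ∈ FIRST, also for every t ∈ FOLLOW(S) = {$}.
None of these place a production in M[S, then].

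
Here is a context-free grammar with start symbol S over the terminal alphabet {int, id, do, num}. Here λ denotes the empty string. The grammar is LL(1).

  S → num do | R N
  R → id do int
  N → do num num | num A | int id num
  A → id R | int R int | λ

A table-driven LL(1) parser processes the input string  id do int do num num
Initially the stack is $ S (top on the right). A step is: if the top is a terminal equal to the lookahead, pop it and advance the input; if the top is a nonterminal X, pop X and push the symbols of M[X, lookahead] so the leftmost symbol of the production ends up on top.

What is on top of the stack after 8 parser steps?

     Stack          Input                   Action
  1  $ S            id do int do num num $  expand S → R N
  2  $ N R          id do int do num num $  expand R → id do int
  3  $ N int do id  id do int do num num $  match id
  4  $ N int do     do int do num num $     match do
  5  $ N int        int do num num $        match int
  6  $ N            do num num $            expand N → do num num
  7  $ num num do   do num num $            match do
  8  $ num num      num num $               match num
Stack after step 8: $ num (top = num).

num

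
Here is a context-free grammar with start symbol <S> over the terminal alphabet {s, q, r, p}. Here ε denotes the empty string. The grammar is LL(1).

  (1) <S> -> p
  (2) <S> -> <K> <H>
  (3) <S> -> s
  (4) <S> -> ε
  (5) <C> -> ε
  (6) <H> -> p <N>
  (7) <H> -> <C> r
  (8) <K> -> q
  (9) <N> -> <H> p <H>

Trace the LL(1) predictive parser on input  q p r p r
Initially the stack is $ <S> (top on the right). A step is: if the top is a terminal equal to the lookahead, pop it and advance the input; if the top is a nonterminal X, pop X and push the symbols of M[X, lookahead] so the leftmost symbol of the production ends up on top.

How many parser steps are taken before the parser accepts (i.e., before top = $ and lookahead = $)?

13

      Stack          Input        Action
   1  $ <S>          q p r p r $  expand <S> -> <K> <H>
   2  $ <H> <K>      q p r p r $  expand <K> -> q
   3  $ <H> q        q p r p r $  match q
   4  $ <H>          p r p r $    expand <H> -> p <N>
   5  $ <N> p        p r p r $    match p
   6  $ <N>          r p r $      expand <N> -> <H> p <H>
   7  $ <H> p <H>    r p r $      expand <H> -> <C> r
   8  $ <H> p r <C>  r p r $      expand <C> -> ε
   9  $ <H> p r      r p r $      match r
  10  $ <H> p        p r $        match p
  11  $ <H>          r $          expand <H> -> <C> r
  12  $ r <C>        r $          expand <C> -> ε
  13  $ r            r $          match r
Accept reached after 13 steps.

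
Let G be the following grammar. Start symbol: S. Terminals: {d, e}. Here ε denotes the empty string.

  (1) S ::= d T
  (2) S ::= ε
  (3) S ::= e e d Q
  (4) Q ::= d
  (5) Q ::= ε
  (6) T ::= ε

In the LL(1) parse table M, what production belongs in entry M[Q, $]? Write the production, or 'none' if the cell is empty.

Q ::= ε

FIRST(S): from S::=d T we get {d}; from S::=ε we get {ε}; from S::=e e d Q we get {e}. So FIRST(S) = {ε, d, e}.
FIRST(Q): from Q::=d we get {d}; from Q::=ε we get {ε}. So FIRST(Q) = {ε, d}.
FIRST(T): from T::=ε we get {ε}. So FIRST(T) = {ε}.
FOLLOW(S) includes $ since S is the start symbol.
FOLLOW(S): S appears on no right-hand side. Thus FOLLOW(S) = {$}.
FOLLOW(Q): in S::=e e d Q, the suffix after Q is empty, so FOLLOW(Q) ⊇ FOLLOW(S) = {$}. Thus FOLLOW(Q) = {$}.
For Q ::= d: FIRST(d) = {d}, so it goes in M[Q, t] for t ∈ {d}.
For Q ::= ε: FIRST(ε) = {ε}, so it goes in M[Q, t] for t ∈ {}; since ε ∈ FIRST, also for every t ∈ FOLLOW(Q) = {$}.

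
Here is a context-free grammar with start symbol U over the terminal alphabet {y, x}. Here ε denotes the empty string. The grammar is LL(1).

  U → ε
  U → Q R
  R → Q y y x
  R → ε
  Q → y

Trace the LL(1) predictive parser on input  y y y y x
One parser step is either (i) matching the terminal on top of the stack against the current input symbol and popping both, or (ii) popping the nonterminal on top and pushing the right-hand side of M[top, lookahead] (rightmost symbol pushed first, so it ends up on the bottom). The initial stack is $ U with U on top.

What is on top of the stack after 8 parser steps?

x

     Stack      Input        Action
  1  $ U        y y y y x $  expand U → Q R
  2  $ R Q      y y y y x $  expand Q → y
  3  $ R y      y y y y x $  match y
  4  $ R        y y y x $    expand R → Q y y x
  5  $ x y y Q  y y y x $    expand Q → y
  6  $ x y y y  y y y x $    match y
  7  $ x y y    y y x $      match y
  8  $ x y      y x $        match y
Stack after step 8: $ x (top = x).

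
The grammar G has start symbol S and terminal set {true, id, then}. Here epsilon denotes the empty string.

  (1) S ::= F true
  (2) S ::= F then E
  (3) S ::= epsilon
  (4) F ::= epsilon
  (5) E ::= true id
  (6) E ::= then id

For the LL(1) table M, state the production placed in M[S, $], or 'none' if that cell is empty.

S ::= epsilon

FIRST(F): from F::=epsilon we get {epsilon}. So FIRST(F) = {epsilon}.
FIRST(E): from E::=true id we get {true}; from E::=then id we get {then}. So FIRST(E) = {then, true}.
FIRST(S): from S::=F true we get {true}; from S::=F then E we get {then}; from S::=epsilon we get {epsilon}. So FIRST(S) = {epsilon, then, true}.
FOLLOW(S) includes $ since S is the start symbol.
FOLLOW(S): S appears on no right-hand side. Thus FOLLOW(S) = {$}.
For S ::= F true: FIRST(F true) = {true}, so it goes in M[S, t] for t ∈ {true}.
For S ::= F then E: FIRST(F then E) = {then}, so it goes in M[S, t] for t ∈ {then}.
For S ::= epsilon: FIRST(epsilon) = {epsilon}, so it goes in M[S, t] for t ∈ {}; since epsilon ∈ FIRST, also for every t ∈ FOLLOW(S) = {$}.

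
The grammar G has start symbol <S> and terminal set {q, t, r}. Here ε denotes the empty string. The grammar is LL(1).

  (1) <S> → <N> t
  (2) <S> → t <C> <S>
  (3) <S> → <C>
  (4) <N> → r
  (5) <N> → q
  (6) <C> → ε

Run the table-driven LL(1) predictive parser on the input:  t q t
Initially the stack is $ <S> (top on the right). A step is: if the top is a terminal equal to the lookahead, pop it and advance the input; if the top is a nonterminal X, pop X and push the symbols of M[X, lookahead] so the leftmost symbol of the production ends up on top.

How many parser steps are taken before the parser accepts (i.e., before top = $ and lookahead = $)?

     Stack        Input    Action
  1  $ <S>        t q t $  expand <S> → t <C> <S>
  2  $ <S> <C> t  t q t $  match t
  3  $ <S> <C>    q t $    expand <C> → ε
  4  $ <S>        q t $    expand <S> → <N> t
  5  $ t <N>      q t $    expand <N> → q
  6  $ t q        q t $    match q
  7  $ t          t $      match t
Accept reached after 7 steps.

7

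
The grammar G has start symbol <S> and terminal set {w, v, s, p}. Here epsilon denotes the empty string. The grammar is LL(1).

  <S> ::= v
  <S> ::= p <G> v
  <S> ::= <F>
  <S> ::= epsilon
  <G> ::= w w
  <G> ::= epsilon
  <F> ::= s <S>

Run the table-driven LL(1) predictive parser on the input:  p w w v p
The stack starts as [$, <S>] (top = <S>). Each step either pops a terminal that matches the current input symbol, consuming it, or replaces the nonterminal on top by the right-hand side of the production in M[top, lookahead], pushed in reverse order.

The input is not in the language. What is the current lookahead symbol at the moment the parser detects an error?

     Stack      Input        Action
  1  $ <S>      p w w v p $  expand <S> ::= p <G> v
  2  $ v <G> p  p w w v p $  match p
  3  $ v <G>    w w v p $    expand <G> ::= w w
  4  $ v w w    w w v p $    match w
  5  $ v w      w v p $      match w
  6  $ v        v p $        match v
  7  $          p $          error: stack empty but input remains

p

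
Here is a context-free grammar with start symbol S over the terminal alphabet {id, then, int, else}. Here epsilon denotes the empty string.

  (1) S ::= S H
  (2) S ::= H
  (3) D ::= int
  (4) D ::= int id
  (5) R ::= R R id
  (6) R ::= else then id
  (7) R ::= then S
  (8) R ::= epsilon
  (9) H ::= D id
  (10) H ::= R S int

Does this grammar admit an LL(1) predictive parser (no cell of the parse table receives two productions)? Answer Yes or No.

No

FIRST(S) = {else, id, int, then}
FIRST(D) = {int}
FIRST(R) = {epsilon, else, id, then}
FIRST(H) = {else, id, int, then}
FOLLOW(S) = {$, else, id, int, then}
FOLLOW(D) = {id}
FOLLOW(R) = {else, id, int, then}
FOLLOW(H) = {$, else, id, int, then}
Cell M[D, int] receives both D ::= int and D ::= int id — the grammar is not LL(1).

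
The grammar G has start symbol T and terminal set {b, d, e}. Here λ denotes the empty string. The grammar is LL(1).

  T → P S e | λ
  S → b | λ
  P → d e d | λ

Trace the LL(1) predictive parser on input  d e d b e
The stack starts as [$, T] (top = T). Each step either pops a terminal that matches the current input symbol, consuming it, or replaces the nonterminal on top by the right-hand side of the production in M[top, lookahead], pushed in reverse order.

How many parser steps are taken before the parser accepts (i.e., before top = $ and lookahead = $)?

8

     Stack        Input        Action
  1  $ T          d e d b e $  expand T → P S e
  2  $ e S P      d e d b e $  expand P → d e d
  3  $ e S d e d  d e d b e $  match d
  4  $ e S d e    e d b e $    match e
  5  $ e S d      d b e $      match d
  6  $ e S        b e $        expand S → b
  7  $ e b        b e $        match b
  8  $ e          e $          match e
Accept reached after 8 steps.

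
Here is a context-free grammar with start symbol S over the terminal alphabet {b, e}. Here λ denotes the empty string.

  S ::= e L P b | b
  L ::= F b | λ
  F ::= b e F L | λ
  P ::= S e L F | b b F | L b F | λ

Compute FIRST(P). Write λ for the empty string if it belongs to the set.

{λ, b, e}

FIRST(S): from S::=e L P b we get {e}; from S::=b we get {b}. So FIRST(S) = {b, e}.
FIRST(F): from F::=b e F L we get {b}; from F::=λ we get {λ}. So FIRST(F) = {λ, b}.
FIRST(L): from L::=F b we get {b}; from L::=λ we get {λ}. So FIRST(L) = {λ, b}.
FIRST(P): from P::=S e L F we get {b, e}; from P::=b b F we get {b}; from P::=L b F we get {b}; from P::=λ we get {λ}. So FIRST(P) = {λ, b, e}.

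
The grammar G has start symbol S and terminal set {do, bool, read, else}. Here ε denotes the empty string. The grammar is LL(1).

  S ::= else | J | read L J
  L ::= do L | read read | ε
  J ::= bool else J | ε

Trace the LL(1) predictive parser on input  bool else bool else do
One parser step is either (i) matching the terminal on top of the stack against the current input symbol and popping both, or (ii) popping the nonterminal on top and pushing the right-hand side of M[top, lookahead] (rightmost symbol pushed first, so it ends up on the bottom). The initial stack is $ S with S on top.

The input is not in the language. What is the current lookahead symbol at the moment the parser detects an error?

do

     Stack          Input                     Action
  1  $ S            bool else bool else do $  expand S ::= J
  2  $ J            bool else bool else do $  expand J ::= bool else J
  3  $ J else bool  bool else bool else do $  match bool
  4  $ J else       else bool else do $       match else
  5  $ J            bool else do $            expand J ::= bool else J
  6  $ J else bool  bool else do $            match bool
  7  $ J else       else do $                 match else
  8  $ J            do $                      error: M[J, do] is empty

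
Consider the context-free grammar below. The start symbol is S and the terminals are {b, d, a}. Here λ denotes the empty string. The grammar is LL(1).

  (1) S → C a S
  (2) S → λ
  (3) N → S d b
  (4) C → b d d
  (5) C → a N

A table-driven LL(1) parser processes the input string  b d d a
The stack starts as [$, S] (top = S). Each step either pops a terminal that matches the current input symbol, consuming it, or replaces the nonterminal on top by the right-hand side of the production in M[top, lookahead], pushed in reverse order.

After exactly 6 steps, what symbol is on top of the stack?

S

     Stack        Input      Action
  1  $ S          b d d a $  expand S → C a S
  2  $ S a C      b d d a $  expand C → b d d
  3  $ S a d d b  b d d a $  match b
  4  $ S a d d    d d a $    match d
  5  $ S a d      d a $      match d
  6  $ S a        a $        match a
Stack after step 6: $ S (top = S).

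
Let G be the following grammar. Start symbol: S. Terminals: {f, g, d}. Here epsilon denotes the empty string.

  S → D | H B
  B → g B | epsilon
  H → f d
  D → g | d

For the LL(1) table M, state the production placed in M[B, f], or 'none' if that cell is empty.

none

FIRST(B): from B→g B we get {g}; from B→epsilon we get {epsilon}. So FIRST(B) = {epsilon, g}.
FIRST(H): from H→f d we get {f}. So FIRST(H) = {f}.
FIRST(D): from D→g we get {g}; from D→d we get {d}. So FIRST(D) = {d, g}.
FIRST(S): from S→D we get {d, g}; from S→H B we get {f}. So FIRST(S) = {d, f, g}.
FOLLOW(S) includes $ since S is the start symbol.
FOLLOW(S): S appears on no right-hand side. Thus FOLLOW(S) = {$}.
FOLLOW(B): in S→H B, the suffix after B is empty, so FOLLOW(B) ⊇ FOLLOW(S) = {$}; in B→g B, the suffix after B is empty (adds nothing new). Thus FOLLOW(B) = {$}.
For B → g B: FIRST(g B) = {g}, so it goes in M[B, t] for t ∈ {g}.
For B → epsilon: FIRST(epsilon) = {epsilon}, so it goes in M[B, t] for t ∈ {}; since epsilon ∈ FIRST, also for every t ∈ FOLLOW(B) = {$}.
None of these place a production in M[B, f].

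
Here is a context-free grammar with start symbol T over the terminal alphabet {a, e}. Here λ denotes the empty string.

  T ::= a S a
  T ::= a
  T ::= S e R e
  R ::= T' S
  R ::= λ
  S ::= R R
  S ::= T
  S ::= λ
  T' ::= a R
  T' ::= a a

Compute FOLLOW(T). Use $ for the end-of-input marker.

FIRST(T'): from T'::=a R we get {a}; from T'::=a a we get {a}. So FIRST(T') = {a}.
FIRST(R): from R::=T' S we get {a}; from R::=λ we get {λ}. So FIRST(R) = {λ, a}.
FIRST(T): from T::=a S a we get {a}; from T::=a we get {a}; from T::=S e R e we get {a, e}. So FIRST(T) = {a, e}.
FIRST(S): from S::=R R we get {λ, a}; from S::=T we get {a, e}; from S::=λ we get {λ}. So FIRST(S) = {λ, a, e}.
FOLLOW(T) includes $ since T is the start symbol.
FOLLOW(T): in S::=T, the suffix after T is empty, so FOLLOW(T) ⊇ FOLLOW(S) = {a, e}. Thus FOLLOW(T) = {$, a, e}.
FOLLOW(R): in T::=S e R e, R is followed by e with FIRST {e}; in S::=R R (occurrence 1), R is followed by R with FIRST {λ, a}; in S::=R R (occurrence 1), the suffix after R is nullable, so FOLLOW(R) ⊇ FOLLOW(S) = {a, e}; in S::=R R (occurrence 2), the suffix after R is empty, so FOLLOW(R) ⊇ FOLLOW(S) = {a, e}; in T'::=a R, the suffix after R is empty, so FOLLOW(R) ⊇ FOLLOW(T') = {a, e}. Thus FOLLOW(R) = {a, e}.
FOLLOW(S): in T::=a S a, S is followed by a with FIRST {a}; in T::=S e R e, S is followed by e R e with FIRST {e}; in R::=T' S, the suffix after S is empty, so FOLLOW(S) ⊇ FOLLOW(R) = {a, e}. Thus FOLLOW(S) = {a, e}.
FOLLOW(T'): in R::=T' S, T' is followed by S with FIRST {λ, a, e}; in R::=T' S, the suffix after T' is nullable, so FOLLOW(T') ⊇ FOLLOW(R) = {a, e}. Thus FOLLOW(T') = {a, e}.

{$, a, e}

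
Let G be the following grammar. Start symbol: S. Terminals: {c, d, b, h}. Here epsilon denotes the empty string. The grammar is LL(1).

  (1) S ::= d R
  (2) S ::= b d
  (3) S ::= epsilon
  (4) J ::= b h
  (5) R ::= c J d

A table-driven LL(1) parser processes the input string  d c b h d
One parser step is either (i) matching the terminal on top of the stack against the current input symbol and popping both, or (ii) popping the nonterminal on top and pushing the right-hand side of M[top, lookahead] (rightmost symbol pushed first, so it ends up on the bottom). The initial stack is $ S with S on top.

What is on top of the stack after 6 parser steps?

h

step 1: stack=$ S  input=d c b h d $  — expand S ::= d R
step 2: stack=$ R d  input=d c b h d $  — match d
step 3: stack=$ R  input=c b h d $  — expand R ::= c J d
step 4: stack=$ d J c  input=c b h d $  — match c
step 5: stack=$ d J  input=b h d $  — expand J ::= b h
step 6: stack=$ d h b  input=b h d $  — match b
Stack after step 6: $ d h (top = h).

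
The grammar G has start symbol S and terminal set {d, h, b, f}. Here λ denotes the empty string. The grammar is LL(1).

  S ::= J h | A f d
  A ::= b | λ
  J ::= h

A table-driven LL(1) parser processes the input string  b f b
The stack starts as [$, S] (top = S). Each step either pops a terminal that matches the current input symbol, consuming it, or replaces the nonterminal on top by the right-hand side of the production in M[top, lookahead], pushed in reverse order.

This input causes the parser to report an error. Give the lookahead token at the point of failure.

b

step 1: stack=$ S  input=b f b $  — expand S ::= A f d
step 2: stack=$ d f A  input=b f b $  — expand A ::= b
step 3: stack=$ d f b  input=b f b $  — match b
step 4: stack=$ d f  input=f b $  — match f
step 5: stack=$ d  input=b $  — error: top is terminal d but lookahead is b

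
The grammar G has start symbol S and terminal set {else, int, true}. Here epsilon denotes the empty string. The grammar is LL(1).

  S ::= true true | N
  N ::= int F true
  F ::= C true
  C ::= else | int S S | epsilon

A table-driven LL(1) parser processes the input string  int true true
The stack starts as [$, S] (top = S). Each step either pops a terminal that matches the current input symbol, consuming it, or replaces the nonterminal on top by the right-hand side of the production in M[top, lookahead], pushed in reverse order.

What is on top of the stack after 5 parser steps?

true

     Stack          Input            Action
  1  $ S            int true true $  expand S ::= N
  2  $ N            int true true $  expand N ::= int F true
  3  $ true F int   int true true $  match int
  4  $ true F       true true $      expand F ::= C true
  5  $ true true C  true true $      expand C ::= epsilon
Stack after step 5: $ true true (top = true).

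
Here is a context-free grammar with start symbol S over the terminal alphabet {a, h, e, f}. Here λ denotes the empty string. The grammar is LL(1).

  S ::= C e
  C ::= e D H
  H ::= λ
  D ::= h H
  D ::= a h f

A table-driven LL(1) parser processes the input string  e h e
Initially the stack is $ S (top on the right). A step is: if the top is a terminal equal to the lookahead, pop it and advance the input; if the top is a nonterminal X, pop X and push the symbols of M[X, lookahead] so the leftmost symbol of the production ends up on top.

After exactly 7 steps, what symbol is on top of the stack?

step 1: stack=$ S  input=e h e $  — expand S ::= C e
step 2: stack=$ e C  input=e h e $  — expand C ::= e D H
step 3: stack=$ e H D e  input=e h e $  — match e
step 4: stack=$ e H D  input=h e $  — expand D ::= h H
step 5: stack=$ e H H h  input=h e $  — match h
step 6: stack=$ e H H  input=e $  — expand H ::= λ
step 7: stack=$ e H  input=e $  — expand H ::= λ
Stack after step 7: $ e (top = e).

e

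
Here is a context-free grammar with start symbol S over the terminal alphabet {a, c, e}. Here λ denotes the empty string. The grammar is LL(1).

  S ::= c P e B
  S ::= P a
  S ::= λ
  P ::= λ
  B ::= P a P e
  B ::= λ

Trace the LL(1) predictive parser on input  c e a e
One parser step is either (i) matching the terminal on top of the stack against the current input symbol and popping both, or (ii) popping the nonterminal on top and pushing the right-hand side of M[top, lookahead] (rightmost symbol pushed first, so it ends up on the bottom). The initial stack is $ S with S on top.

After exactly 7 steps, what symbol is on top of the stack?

step 1: stack=$ S  input=c e a e $  — expand S ::= c P e B
step 2: stack=$ B e P c  input=c e a e $  — match c
step 3: stack=$ B e P  input=e a e $  — expand P ::= λ
step 4: stack=$ B e  input=e a e $  — match e
step 5: stack=$ B  input=a e $  — expand B ::= P a P e
step 6: stack=$ e P a P  input=a e $  — expand P ::= λ
step 7: stack=$ e P a  input=a e $  — match a
Stack after step 7: $ e P (top = P).

P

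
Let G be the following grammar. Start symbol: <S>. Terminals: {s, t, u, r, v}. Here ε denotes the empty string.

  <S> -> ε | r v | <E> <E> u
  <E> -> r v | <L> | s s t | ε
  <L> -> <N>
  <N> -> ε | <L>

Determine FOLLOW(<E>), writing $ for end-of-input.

{r, s, u}

FIRST(<S>): from <S>->ε we get {ε}; from <S>->r v we get {r}; from <S>-><E> <E> u we get {r, s, u}. So FIRST(<S>) = {ε, r, s, u}.
FIRST(<E>): from <E>->r v we get {r}; from <E>-><L> we get {ε}; from <E>->s s t we get {s}; from <E>->ε we get {ε}. So FIRST(<E>) = {ε, r, s}.
FIRST(<L>): from <L>-><N> we get {ε}. So FIRST(<L>) = {ε}.
FIRST(<N>): from <N>->ε we get {ε}; from <N>-><L> we get {ε}. So FIRST(<N>) = {ε}.
FOLLOW(<S>) includes $ since <S> is the start symbol.
FOLLOW(<S>): <S> appears on no right-hand side. Thus FOLLOW(<S>) = {$}.
FOLLOW(<E>): in <S>-><E> <E> u (occurrence 1), <E> is followed by <E> u with FIRST {r, s, u}; in <S>-><E> <E> u (occurrence 2), <E> is followed by u with FIRST {u}. Thus FOLLOW(<E>) = {r, s, u}.
FOLLOW(<L>): in <E>-><L>, the suffix after <L> is empty, so FOLLOW(<L>) ⊇ FOLLOW(<E>) = {r, s, u}; in <N>-><L>, the suffix after <L> is empty, so FOLLOW(<L>) ⊇ FOLLOW(<N>) = {r, s, u}. Thus FOLLOW(<L>) = {r, s, u}.
FOLLOW(<N>): in <L>-><N>, the suffix after <N> is empty, so FOLLOW(<N>) ⊇ FOLLOW(<L>) = {r, s, u}. Thus FOLLOW(<N>) = {r, s, u}.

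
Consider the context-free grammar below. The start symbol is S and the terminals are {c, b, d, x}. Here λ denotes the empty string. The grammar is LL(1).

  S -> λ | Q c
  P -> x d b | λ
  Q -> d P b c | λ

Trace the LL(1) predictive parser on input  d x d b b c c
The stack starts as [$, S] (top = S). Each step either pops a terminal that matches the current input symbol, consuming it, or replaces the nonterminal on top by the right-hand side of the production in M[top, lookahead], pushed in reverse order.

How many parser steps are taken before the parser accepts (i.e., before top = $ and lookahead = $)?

      Stack          Input            Action
   1  $ S            d x d b b c c $  expand S -> Q c
   2  $ c Q          d x d b b c c $  expand Q -> d P b c
   3  $ c c b P d    d x d b b c c $  match d
   4  $ c c b P      x d b b c c $    expand P -> x d b
   5  $ c c b b d x  x d b b c c $    match x
   6  $ c c b b d    d b b c c $      match d
   7  $ c c b b      b b c c $        match b
   8  $ c c b        b c c $          match b
   9  $ c c          c c $            match c
  10  $ c            c $              match c
Accept reached after 10 steps.

10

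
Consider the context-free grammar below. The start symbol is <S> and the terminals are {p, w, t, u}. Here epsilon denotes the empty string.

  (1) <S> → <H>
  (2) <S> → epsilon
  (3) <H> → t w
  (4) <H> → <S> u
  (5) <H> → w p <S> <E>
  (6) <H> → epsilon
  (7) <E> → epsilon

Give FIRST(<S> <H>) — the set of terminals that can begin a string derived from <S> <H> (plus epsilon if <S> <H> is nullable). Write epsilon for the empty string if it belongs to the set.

FIRST(<E>) = {epsilon}
FIRST(<S>) = {epsilon, t, u, w}  (via <H>)
FIRST(<H>) = {epsilon, t, u, w}  (via <S> u)
FIRST(<S> <H>): take FIRST of each symbol in turn, carrying on past any symbol whose FIRST contains epsilon; result {epsilon, t, u, w}.

{epsilon, t, u, w}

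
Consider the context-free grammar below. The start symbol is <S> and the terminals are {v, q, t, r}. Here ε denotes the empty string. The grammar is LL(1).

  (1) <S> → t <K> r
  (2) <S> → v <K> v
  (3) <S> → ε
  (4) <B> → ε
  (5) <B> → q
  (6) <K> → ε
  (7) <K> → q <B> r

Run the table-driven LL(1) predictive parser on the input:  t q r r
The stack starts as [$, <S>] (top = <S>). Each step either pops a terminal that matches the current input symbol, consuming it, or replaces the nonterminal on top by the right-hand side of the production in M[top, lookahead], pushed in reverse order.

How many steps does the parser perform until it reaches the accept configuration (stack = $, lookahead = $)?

7

step 1: stack=$ <S>  input=t q r r $  — expand <S> → t <K> r
step 2: stack=$ r <K> t  input=t q r r $  — match t
step 3: stack=$ r <K>  input=q r r $  — expand <K> → q <B> r
step 4: stack=$ r r <B> q  input=q r r $  — match q
step 5: stack=$ r r <B>  input=r r $  — expand <B> → ε
step 6: stack=$ r r  input=r r $  — match r
step 7: stack=$ r  input=r $  — match r
Accept reached after 7 steps.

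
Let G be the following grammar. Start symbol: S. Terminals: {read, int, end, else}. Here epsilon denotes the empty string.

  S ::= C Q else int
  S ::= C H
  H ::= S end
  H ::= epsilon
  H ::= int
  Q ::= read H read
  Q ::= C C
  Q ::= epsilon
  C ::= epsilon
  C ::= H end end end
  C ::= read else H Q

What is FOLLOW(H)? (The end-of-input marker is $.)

FIRST(S): from S::=C Q else int we get {else, end, int, read}; from S::=C H we get {epsilon, else, end, int, read}. So FIRST(S) = {epsilon, else, end, int, read}.
FIRST(H): from H::=S end we get {else, end, int, read}; from H::=epsilon we get {epsilon}; from H::=int we get {int}. So FIRST(H) = {epsilon, else, end, int, read}.
FIRST(C): from C::=epsilon we get {epsilon}; from C::=H end end end we get {else, end, int, read}; from C::=read else H Q we get {read}. So FIRST(C) = {epsilon, else, end, int, read}.
FIRST(Q): from Q::=read H read we get {read}; from Q::=C C we get {epsilon, else, end, int, read}; from Q::=epsilon we get {epsilon}. So FIRST(Q) = {epsilon, else, end, int, read}.
FOLLOW(S) includes $ since S is the start symbol.
FOLLOW(S): in H::=S end, S is followed by end with FIRST {end}. Thus FOLLOW(S) = {$, end}.
FOLLOW(H): in S::=C H, the suffix after H is empty, so FOLLOW(H) ⊇ FOLLOW(S) = {$, end}; in Q::=read H read, H is followed by read with FIRST {read}; in C::=H end end end, H is followed by end end end with FIRST {end}; in C::=read else H Q, H is followed by Q with FIRST {epsilon, else, end, int, read}; in C::=read else H Q, the suffix after H is nullable, so FOLLOW(H) ⊇ FOLLOW(C) = {$, else, end, int, read}. Thus FOLLOW(H) = {$, else, end, int, read}.
FOLLOW(Q): in S::=C Q else int, Q is followed by else int with FIRST {else}; in C::=read else H Q, the suffix after Q is empty, so FOLLOW(Q) ⊇ FOLLOW(C) = {$, else, end, int, read}. Thus FOLLOW(Q) = {$, else, end, int, read}.
FOLLOW(C): in S::=C Q else int, C is followed by Q else int with FIRST {else, end, int, read}; in S::=C H, C is followed by H with FIRST {epsilon, else, end, int, read}; in S::=C H, the suffix after C is nullable, so FOLLOW(C) ⊇ FOLLOW(S) = {$, end}; in Q::=C C (occurrence 1), C is followed by C with FIRST {epsilon, else, end, int, read}; in Q::=C C (occurrence 1), the suffix after C is nullable, so FOLLOW(C) ⊇ FOLLOW(Q) = {$, else, end, int, read}; in Q::=C C (occurrence 2), the suffix after C is empty, so FOLLOW(C) ⊇ FOLLOW(Q) = {$, else, end, int, read}. Thus FOLLOW(C) = {$, else, end, int, read}.

{$, else, end, int, read}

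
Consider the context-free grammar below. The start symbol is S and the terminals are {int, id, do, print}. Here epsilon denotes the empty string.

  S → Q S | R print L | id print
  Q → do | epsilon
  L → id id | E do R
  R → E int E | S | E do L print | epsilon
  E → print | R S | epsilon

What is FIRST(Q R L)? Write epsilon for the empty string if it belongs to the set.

FIRST(Q): from Q→do we get {do}; from Q→epsilon we get {epsilon}. So FIRST(Q) = {epsilon, do}.
FIRST(S): from S→Q S we get {do, id, int, print}; from S→R print L we get {do, id, int, print}; from S→id print we get {id}. So FIRST(S) = {do, id, int, print}.
FIRST(L): from L→id id we get {id}; from L→E do R we get {do, id, int, print}. So FIRST(L) = {do, id, int, print}.
FIRST(R): from R→E int E we get {do, id, int, print}; from R→S we get {do, id, int, print}; from R→E do L print we get {do, id, int, print}; from R→epsilon we get {epsilon}. So FIRST(R) = {epsilon, do, id, int, print}.
FIRST(E): from E→print we get {print}; from E→R S we get {do, id, int, print}; from E→epsilon we get {epsilon}. So FIRST(E) = {epsilon, do, id, int, print}.
FIRST(Q R L): take FIRST of each symbol in turn, carrying on past any symbol whose FIRST contains epsilon; result {do, id, int, print}.

{do, id, int, print}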